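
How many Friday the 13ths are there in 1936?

2

The 13th falls on a Friday when the month's 13th has weekday Fri.
Jan 13 is Mon; Feb 13 is Thu; Mar 13 is Fri ✓; Apr 13 is Mon; May 13 is Wed; Jun 13 is Sat; Jul 13 is Mon; Aug 13 is Thu; Sep 13 is Sun; Oct 13 is Tue; Nov 13 is Fri ✓; Dec 13 is Sun.
Friday the 13ths: Mar, Nov.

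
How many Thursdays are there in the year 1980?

52

1 January 1980 is a Tuesday.
The range spans 366 days (inclusive of both endpoints).
366 = 7 × 52 + 2, so there are 52 full weeks plus 2 extra days.
Each full week contributes one Thursday: 52 so far.
The 2 extra days are Tue, Wed — none qualify.
Total: 52 + 0 = 52.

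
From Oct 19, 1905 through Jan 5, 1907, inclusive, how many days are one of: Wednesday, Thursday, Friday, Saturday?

255

Oct 19, 1905 is a Thursday.
From Oct 19, 1905 to Jan 5, 1907 is 444 days inclusive.
444 = 7 × 63 + 3, so there are 63 full weeks plus 3 extra days.
Each full week contributes 4 days from the set (Wed, Thu, Fri, Sat): 63 × 4 = 252.
The 3 extra days are Thu, Fri, Sat — 3 of them qualify.
Total: 252 + 3 = 255.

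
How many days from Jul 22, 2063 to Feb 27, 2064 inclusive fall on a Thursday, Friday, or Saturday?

93

Jul 22, 2063 is a Sunday.
The range spans 221 days (inclusive of both endpoints).
221 = 7 × 31 + 4, so there are 31 full weeks plus 4 extra days.
Each full week contributes 3 days from the set (Thu, Fri, Sat): 31 × 3 = 93.
The 4 extra days are Sun, Mon, Tue, Wed — none qualify.
Total: 93 + 0 = 93.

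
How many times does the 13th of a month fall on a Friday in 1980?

1

The 13th falls on a Friday when the month's 13th has weekday Fri.
Jan 13 is Sun; Feb 13 is Wed; Mar 13 is Thu; Apr 13 is Sun; May 13 is Tue; Jun 13 is Fri ✓; Jul 13 is Sun; Aug 13 is Wed; Sep 13 is Sat; Oct 13 is Mon; Nov 13 is Thu; Dec 13 is Sat.
Friday the 13ths: Jun.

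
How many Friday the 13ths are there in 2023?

2

The 13th falls on a Friday when the month's 13th has weekday Fri.
Jan 13 is Fri ✓; Feb 13 is Mon; Mar 13 is Mon; Apr 13 is Thu; May 13 is Sat; Jun 13 is Tue; Jul 13 is Thu; Aug 13 is Sun; Sep 13 is Wed; Oct 13 is Fri ✓; Nov 13 is Mon; Dec 13 is Wed.
Friday the 13ths: Jan, Oct.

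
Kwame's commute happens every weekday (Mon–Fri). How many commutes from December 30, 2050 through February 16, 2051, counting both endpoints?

35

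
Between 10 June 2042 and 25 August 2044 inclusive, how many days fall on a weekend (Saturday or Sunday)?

230

10 June 2042 is a Tuesday.
That's 808 days from start to end, counting both.
808 = 7 × 115 + 3, so there are 115 full weeks plus 3 extra days.
Each full week contributes 2 weekend days (Sat, Sun): 115 × 2 = 230.
The 3 extra days are Tue, Wed, Thu — none qualify.
Total: 230 + 0 = 230.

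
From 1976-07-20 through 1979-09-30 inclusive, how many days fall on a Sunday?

1976-07-20 is a Tuesday.
From 1976-07-20 to 1979-09-30 is 1168 days inclusive.
1168 = 7 × 166 + 6, so there are 166 full weeks plus 6 extra days.
Each full week contributes one Sunday: 166 so far.
The 6 extra days are Tue, Wed, Thu, Fri, Sat, Sun — 1 of them qualifies.
Total: 166 + 1 = 167.

167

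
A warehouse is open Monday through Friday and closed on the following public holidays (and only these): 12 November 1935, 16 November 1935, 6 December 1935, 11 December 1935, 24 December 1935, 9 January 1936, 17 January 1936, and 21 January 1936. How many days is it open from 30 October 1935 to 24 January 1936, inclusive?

56

30 October 1935 is a Wednesday.
The range spans 87 days (inclusive of both endpoints).
87 = 7 × 12 + 3, so there are 12 full weeks plus 3 extra days.
Each full week contributes 5 weekdays (Mon–Fri): 12 × 5 = 60.
The 3 extra days are Wednesday, Thursday, Friday — 3 of them qualify.
Total: 60 + 3 = 63.
Holidays: 12 November 1935 (Tue); 16 November 1935 (Sat); 6 December 1935 (Fri); 11 December 1935 (Wed); 24 December 1935 (Tue); 9 January 1936 (Thu); 17 January 1936 (Fri); 21 January 1936 (Tue).
7 of the 8 holidays fall on weekdays; the rest are weekends and were already excluded.
Business days: 63 − 7 = 56.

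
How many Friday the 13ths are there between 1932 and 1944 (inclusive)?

Friday-the-13ths by year:
1932: May
1933: Jan, Oct
1934: Apr, Jul
1935: Sep, Dec
1936: Mar, Nov
1937: Aug
1938: May
1939: Jan, Oct
1940: Sep, Dec
1941: Jun
1942: Feb, Mar, Nov
1943: Aug
1944: Oct

21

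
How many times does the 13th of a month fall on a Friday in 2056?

The 13th falls on a Friday when the month's 13th has weekday Fri.
Jan 13 is Thu; Feb 13 is Sun; Mar 13 is Mon; Apr 13 is Thu; May 13 is Sat; Jun 13 is Tue; Jul 13 is Thu; Aug 13 is Sun; Sep 13 is Wed; Oct 13 is Fri ✓; Nov 13 is Mon; Dec 13 is Wed.
Friday the 13ths: Oct.

1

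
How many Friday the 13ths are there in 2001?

The 13th falls on a Friday when the month's 13th has weekday Fri.
Jan 13 is Sat; Feb 13 is Tue; Mar 13 is Tue; Apr 13 is Fri ✓; May 13 is Sun; Jun 13 is Wed; Jul 13 is Fri ✓; Aug 13 is Mon; Sep 13 is Thu; Oct 13 is Sat; Nov 13 is Tue; Dec 13 is Thu.
Friday the 13ths: Apr, Jul.

2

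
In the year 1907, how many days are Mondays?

1 January 1907 is a Tuesday.
The range spans 365 days (inclusive of both endpoints).
365 = 7 × 52 + 1, so there are 52 full weeks plus 1 extra day.
Each full week contributes one Monday: 52 so far.
The 1 extra day is Tue — none qualify.
Total: 52 + 0 = 52.

52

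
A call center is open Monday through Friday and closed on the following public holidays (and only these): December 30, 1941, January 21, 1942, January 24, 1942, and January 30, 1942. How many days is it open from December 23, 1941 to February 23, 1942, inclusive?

42

December 23, 1941 is a Tuesday.
The range spans 63 days (inclusive of both endpoints).
63 = 7 × 9, so the span is exactly 9 full weeks.
Each full week contributes 5 weekdays (Mon–Fri): 9 × 5 = 45.
Holidays: December 30, 1941 (Tue); January 21, 1942 (Wed); January 24, 1942 (Sat); January 30, 1942 (Fri).
3 of the 4 holidays fall on weekdays; the rest are weekends and were already excluded.
Business days: 45 − 3 = 42.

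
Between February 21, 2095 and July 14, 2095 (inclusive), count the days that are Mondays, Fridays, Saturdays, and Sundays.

February 21, 2095 is a Monday.
The range spans 144 days (inclusive of both endpoints).
144 = 7 × 20 + 4, so there are 20 full weeks plus 4 extra days.
Each full week contributes 4 days from the set (Mon, Fri, Sat, Sun): 20 × 4 = 80.
The 4 extra days are Mon, Tue, Wed, Thu — 1 of them qualifies.
Total: 80 + 1 = 81.

81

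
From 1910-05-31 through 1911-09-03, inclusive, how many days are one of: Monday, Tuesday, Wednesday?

197

1910-05-31 is a Tuesday.
That's 461 days from start to end, counting both.
461 = 7 × 65 + 6, so there are 65 full weeks plus 6 extra days.
Each full week contributes 3 days from the set (Mon, Tue, Wed): 65 × 3 = 195.
The 6 extra days are Tue, Wed, Thu, Fri, Sat, Sun — 2 of them qualify.
Total: 195 + 2 = 197.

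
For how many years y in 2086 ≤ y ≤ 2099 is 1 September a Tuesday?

Day of week of September 1 in each year:
2086: Sun, 2087: Mon, 2088: Wed, 2089: Thu, 2090: Fri, 2091: Sat, 2092: Mon, 2093: Tue ✓, 2094: Wed, 2095: Thu, 2096: Sat, 2097: Sun, 2098: Mon, 2099: Tue ✓
Tuesdays: 2093, 2099.

2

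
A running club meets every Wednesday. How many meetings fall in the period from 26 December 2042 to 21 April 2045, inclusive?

121

26 December 2042 is a Friday.
From 26 December 2042 to 21 April 2045 is 848 days inclusive.
848 = 7 × 121 + 1, so there are 121 full weeks plus 1 extra day.
Each full week contributes one Wednesday: 121 so far.
The 1 extra day is Friday — none qualify.
Total: 121 + 0 = 121.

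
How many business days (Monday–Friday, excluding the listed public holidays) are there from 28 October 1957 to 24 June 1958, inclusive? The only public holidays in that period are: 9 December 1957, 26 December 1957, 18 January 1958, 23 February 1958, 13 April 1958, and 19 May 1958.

28 October 1957 is a Monday.
The range spans 240 days (inclusive of both endpoints).
240 = 7 × 34 + 2, so there are 34 full weeks plus 2 extra days.
Each full week contributes 5 weekdays (Mon–Fri): 34 × 5 = 170.
The 2 extra days are Mon, Tue — 2 of them qualify.
Total: 170 + 2 = 172.
Holidays: 9 December 1957 (Mon); 26 December 1957 (Thu); 18 January 1958 (Sat); 23 February 1958 (Sun); 13 April 1958 (Sun); 19 May 1958 (Mon).
3 of the 6 holidays fall on weekdays; the rest are weekends and were already excluded.
Business days: 172 − 3 = 169.

169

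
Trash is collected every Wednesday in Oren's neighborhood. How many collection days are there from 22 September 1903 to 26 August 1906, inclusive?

22 September 1903 is a Tuesday.
That's 1070 days from start to end, counting both.
1070 = 7 × 152 + 6, so there are 152 full weeks plus 6 extra days.
Each full week contributes one Wednesday: 152 so far.
The 6 extra days are Tuesday, Wednesday, Thursday, Friday, Saturday, Sunday — 1 of them qualifies.
Total: 152 + 1 = 153.

153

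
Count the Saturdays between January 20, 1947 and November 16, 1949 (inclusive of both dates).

147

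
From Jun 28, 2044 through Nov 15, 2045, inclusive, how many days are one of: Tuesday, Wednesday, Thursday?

218

Jun 28, 2044 is a Tuesday.
That's 506 days from start to end, counting both.
506 = 7 × 72 + 2, so there are 72 full weeks plus 2 extra days.
Each full week contributes 3 days from the set (Tue, Wed, Thu): 72 × 3 = 216.
The 2 extra days are Tuesday, Wednesday — 2 of them qualify.
Total: 216 + 2 = 218.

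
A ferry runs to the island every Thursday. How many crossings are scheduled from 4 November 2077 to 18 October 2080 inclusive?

4 November 2077 is a Thursday.
That's 1080 days from start to end, counting both.
1080 = 7 × 154 + 2, so there are 154 full weeks plus 2 extra days.
Each full week contributes one Thursday: 154 so far.
The 2 extra days are Thu, Fri — 1 of them qualifies.
Total: 154 + 1 = 155.

155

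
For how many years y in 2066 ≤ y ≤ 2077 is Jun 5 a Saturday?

2

Day of week of June 5 in each year:
2066: Sat ✓, 2067: Sun, 2068: Tue, 2069: Wed, 2070: Thu, 2071: Fri, 2072: Sun, 2073: Mon, 2074: Tue, 2075: Wed, 2076: Fri, 2077: Sat ✓
Saturdays: 2066, 2077.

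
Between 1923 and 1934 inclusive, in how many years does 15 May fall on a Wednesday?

Day of week of May 15 in each year:
1923: Tue, 1924: Thu, 1925: Fri, 1926: Sat, 1927: Sun, 1928: Tue, 1929: Wed ✓, 1930: Thu, 1931: Fri, 1932: Sun, 1933: Mon, 1934: Tue
Wednesdays: 1929.

1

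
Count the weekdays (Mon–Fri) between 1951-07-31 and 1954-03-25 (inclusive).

1951-07-31 is a Tuesday.
That's 969 days from start to end, counting both.
969 = 7 × 138 + 3, so there are 138 full weeks plus 3 extra days.
Each full week contributes 5 weekdays (Mon–Fri): 138 × 5 = 690.
The 3 extra days are Tue, Wed, Thu — 3 of them qualify.
Total: 690 + 3 = 693.

693 weekdays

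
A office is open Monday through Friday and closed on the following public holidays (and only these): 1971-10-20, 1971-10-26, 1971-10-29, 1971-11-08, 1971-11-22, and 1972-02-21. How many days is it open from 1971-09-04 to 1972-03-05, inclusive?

124 working days

1971-09-04 is a Saturday.
The range spans 184 days (inclusive of both endpoints).
184 = 7 × 26 + 2, so there are 26 full weeks plus 2 extra days.
Each full week contributes 5 weekdays (Mon–Fri): 26 × 5 = 130.
The 2 extra days are Saturday, Sunday — none qualify.
Total: 130 + 0 = 130.
Holidays: 1971-10-20 (Wed); 1971-10-26 (Tue); 1971-10-29 (Fri); 1971-11-08 (Mon); 1971-11-22 (Mon); 1972-02-21 (Mon).
All 6 holidays fall on weekdays, so subtract 6.
Business days: 130 − 6 = 124.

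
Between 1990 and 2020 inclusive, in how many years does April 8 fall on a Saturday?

4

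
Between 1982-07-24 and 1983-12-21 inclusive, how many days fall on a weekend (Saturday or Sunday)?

148

1982-07-24 is a Saturday.
That's 516 days from start to end, counting both.
516 = 7 × 73 + 5, so there are 73 full weeks plus 5 extra days.
Each full week contributes 2 weekend days (Sat, Sun): 73 × 2 = 146.
The 5 extra days are Saturday, Sunday, Monday, Tuesday, Wednesday — 2 of them qualify.
Total: 146 + 2 = 148.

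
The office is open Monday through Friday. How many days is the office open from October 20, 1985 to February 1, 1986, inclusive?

October 20, 1985 is a Sunday.
From October 20, 1985 to February 1, 1986 is 105 days inclusive.
105 = 7 × 15, so the span is exactly 15 full weeks.
Each full week contributes 5 weekdays (Mon–Fri): 15 × 5 = 75.

75 weekdays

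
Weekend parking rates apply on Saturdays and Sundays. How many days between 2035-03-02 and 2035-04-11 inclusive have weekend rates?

2035-03-02 is a Friday.
The range spans 41 days (inclusive of both endpoints).
41 = 7 × 5 + 6, so there are 5 full weeks plus 6 extra days.
Each full week contributes 2 weekend days (Sat, Sun): 5 × 2 = 10.
The 6 extra days are Friday, Saturday, Sunday, Monday, Tuesday, Wednesday — 2 of them qualify.
Total: 10 + 2 = 12.

12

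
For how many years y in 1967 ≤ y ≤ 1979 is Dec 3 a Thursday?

Day of week of December 3 in each year:
1967: Sun, 1968: Tue, 1969: Wed, 1970: Thu ✓, 1971: Fri, 1972: Sun, 1973: Mon, 1974: Tue, 1975: Wed, 1976: Fri, 1977: Sat, 1978: Sun, 1979: Mon
Thursdays: 1970.

1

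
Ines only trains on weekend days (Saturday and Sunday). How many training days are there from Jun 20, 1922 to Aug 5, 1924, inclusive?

222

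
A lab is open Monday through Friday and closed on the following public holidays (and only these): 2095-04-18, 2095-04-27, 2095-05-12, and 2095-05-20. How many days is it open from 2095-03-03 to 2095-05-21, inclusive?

53 working days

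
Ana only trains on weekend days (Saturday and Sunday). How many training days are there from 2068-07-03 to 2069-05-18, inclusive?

2068-07-03 is a Tuesday.
From 2068-07-03 to 2069-05-18 is 320 days inclusive.
320 = 7 × 45 + 5, so there are 45 full weeks plus 5 extra days.
Each full week contributes 2 weekend days (Sat, Sun): 45 × 2 = 90.
The 5 extra days are Tuesday, Wednesday, Thursday, Friday, Saturday — 1 of them qualifies.
Total: 90 + 1 = 91.

91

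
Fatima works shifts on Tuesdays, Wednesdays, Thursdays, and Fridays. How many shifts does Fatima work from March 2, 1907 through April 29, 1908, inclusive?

March 2, 1907 is a Saturday.
That's 425 days from start to end, counting both.
425 = 7 × 60 + 5, so there are 60 full weeks plus 5 extra days.
Each full week contributes 4 days from the set (Tue, Wed, Thu, Fri): 60 × 4 = 240.
The 5 extra days are Sat, Sun, Mon, Tue, Wed — 2 of them qualify.
Total: 240 + 2 = 242.

242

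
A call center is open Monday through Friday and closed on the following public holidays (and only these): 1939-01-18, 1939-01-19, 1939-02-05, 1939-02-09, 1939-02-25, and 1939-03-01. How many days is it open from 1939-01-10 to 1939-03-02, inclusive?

34 business days

1939-01-10 is a Tuesday.
The range spans 52 days (inclusive of both endpoints).
52 = 7 × 7 + 3, so there are 7 full weeks plus 3 extra days.
Each full week contributes 5 weekdays (Mon–Fri): 7 × 5 = 35.
The 3 extra days are Tuesday, Wednesday, Thursday — 3 of them qualify.
Total: 35 + 3 = 38.
Holidays: 1939-01-18 (Wed); 1939-01-19 (Thu); 1939-02-05 (Sun); 1939-02-09 (Thu); 1939-02-25 (Sat); 1939-03-01 (Wed).
4 of the 6 holidays fall on weekdays; the rest are weekends and were already excluded.
Business days: 38 − 4 = 34.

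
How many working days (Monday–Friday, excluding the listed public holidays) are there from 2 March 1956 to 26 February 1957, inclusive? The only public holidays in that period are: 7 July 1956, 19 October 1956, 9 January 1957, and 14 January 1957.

2 March 1956 is a Friday.
From 2 March 1956 to 26 February 1957 is 362 days inclusive.
362 = 7 × 51 + 5, so there are 51 full weeks plus 5 extra days.
Each full week contributes 5 weekdays (Mon–Fri): 51 × 5 = 255.
The 5 extra days are Fri, Sat, Sun, Mon, Tue — 3 of them qualify.
Total: 255 + 3 = 258.
Holidays: 7 July 1956 (Sat); 19 October 1956 (Fri); 9 January 1957 (Wed); 14 January 1957 (Mon).
3 of the 4 holidays fall on weekdays; the rest are weekends and were already excluded.
Business days: 258 − 3 = 255.

255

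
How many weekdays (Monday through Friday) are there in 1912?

1912-01-01 is a Monday.
That's 366 days from start to end, counting both.
366 = 7 × 52 + 2, so there are 52 full weeks plus 2 extra days.
Each full week contributes 5 weekdays (Mon–Fri): 52 × 5 = 260.
The 2 extra days are Monday, Tuesday — 2 of them qualify.
Total: 260 + 2 = 262.

262 weekdays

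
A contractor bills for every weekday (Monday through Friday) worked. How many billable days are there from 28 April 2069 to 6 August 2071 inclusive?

28 April 2069 is a Sunday.
That's 831 days from start to end, counting both.
831 = 7 × 118 + 5, so there are 118 full weeks plus 5 extra days.
Each full week contributes 5 weekdays (Mon–Fri): 118 × 5 = 590.
The 5 extra days are Sunday, Monday, Tuesday, Wednesday, Thursday — 4 of them qualify.
Total: 590 + 4 = 594.

594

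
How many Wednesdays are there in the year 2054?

52

January 1, 2054 is a Thursday.
The range spans 365 days (inclusive of both endpoints).
365 = 7 × 52 + 1, so there are 52 full weeks plus 1 extra day.
Each full week contributes one Wednesday: 52 so far.
The 1 extra day is Thursday — none qualify.
Total: 52 + 0 = 52.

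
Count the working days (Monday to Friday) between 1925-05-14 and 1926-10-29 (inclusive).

1925-05-14 is a Thursday.
From 1925-05-14 to 1926-10-29 is 534 days inclusive.
534 = 7 × 76 + 2, so there are 76 full weeks plus 2 extra days.
Each full week contributes 5 weekdays (Mon–Fri): 76 × 5 = 380.
The 2 extra days are Thursday, Friday — 2 of them qualify.
Total: 380 + 2 = 382.

382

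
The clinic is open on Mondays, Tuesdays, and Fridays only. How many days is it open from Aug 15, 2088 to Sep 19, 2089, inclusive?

172

Aug 15, 2088 is a Sunday.
That's 401 days from start to end, counting both.
401 = 7 × 57 + 2, so there are 57 full weeks plus 2 extra days.
Each full week contributes 3 days from the set (Mon, Tue, Fri): 57 × 3 = 171.
The 2 extra days are Sun, Mon — 1 of them qualifies.
Total: 171 + 1 = 172.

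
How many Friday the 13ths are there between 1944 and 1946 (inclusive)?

5

Friday-the-13ths by year:
1944: Oct
1945: Apr, Jul
1946: Sep, Dec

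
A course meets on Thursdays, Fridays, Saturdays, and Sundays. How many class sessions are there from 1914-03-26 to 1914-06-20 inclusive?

1914-03-26 is a Thursday.
That's 87 days from start to end, counting both.
87 = 7 × 12 + 3, so there are 12 full weeks plus 3 extra days.
Each full week contributes 4 days from the set (Thu, Fri, Sat, Sun): 12 × 4 = 48.
The 3 extra days are Thu, Fri, Sat — 3 of them qualify.
Total: 48 + 3 = 51.

51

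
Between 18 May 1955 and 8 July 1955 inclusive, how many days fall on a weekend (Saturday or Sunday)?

14

18 May 1955 is a Wednesday.
The range spans 52 days (inclusive of both endpoints).
52 = 7 × 7 + 3, so there are 7 full weeks plus 3 extra days.
Each full week contributes 2 weekend days (Sat, Sun): 7 × 2 = 14.
The 3 extra days are Wed, Thu, Fri — none qualify.
Total: 14 + 0 = 14.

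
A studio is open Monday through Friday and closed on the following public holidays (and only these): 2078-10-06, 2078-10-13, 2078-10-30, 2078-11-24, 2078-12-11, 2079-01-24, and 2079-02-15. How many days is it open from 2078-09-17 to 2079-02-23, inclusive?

109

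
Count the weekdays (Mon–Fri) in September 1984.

20

September 1, 1984 is a Saturday.
From September 1, 1984 to September 30, 1984 is 30 days inclusive.
30 = 7 × 4 + 2, so there are 4 full weeks plus 2 extra days.
Each full week contributes 5 weekdays (Mon–Fri): 4 × 5 = 20.
The 2 extra days are Saturday, Sunday — none qualify.
Total: 20 + 0 = 20.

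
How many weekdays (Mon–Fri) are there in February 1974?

Feb 1, 1974 is a Friday.
That's 28 days from start to end, counting both.
28 = 7 × 4, so the span is exactly 4 full weeks.
Each full week contributes 5 weekdays (Mon–Fri): 4 × 5 = 20.
Total: 20.

20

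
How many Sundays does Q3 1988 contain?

13

1 July 1988 is a Friday.
From 1 July 1988 to 30 September 1988 is 92 days inclusive.
92 = 7 × 13 + 1, so there are 13 full weeks plus 1 extra day.
Each full week contributes one Sunday: 13 so far.
The 1 extra day is Fri — none qualify.
Total: 13 + 0 = 13.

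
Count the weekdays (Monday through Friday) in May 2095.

May 1, 2095 is a Sunday.
From May 1, 2095 to May 31, 2095 is 31 days inclusive.
31 = 7 × 4 + 3, so there are 4 full weeks plus 3 extra days.
Each full week contributes 5 weekdays (Mon–Fri): 4 × 5 = 20.
The 3 extra days are Sun, Mon, Tue — 2 of them qualify.
Total: 20 + 2 = 22.

22 weekdays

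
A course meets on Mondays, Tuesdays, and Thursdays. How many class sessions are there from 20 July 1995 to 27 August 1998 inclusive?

20 July 1995 is a Thursday.
The range spans 1135 days (inclusive of both endpoints).
1135 = 7 × 162 + 1, so there are 162 full weeks plus 1 extra day.
Each full week contributes 3 days from the set (Mon, Tue, Thu): 162 × 3 = 486.
The 1 extra day is Thursday — 1 of them qualifies.
Total: 486 + 1 = 487.

487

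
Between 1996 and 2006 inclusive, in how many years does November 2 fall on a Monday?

1

Day of week of November 2 in each year:
1996: Sat, 1997: Sun, 1998: Mon ✓, 1999: Tue, 2000: Thu, 2001: Fri, 2002: Sat, 2003: Sun, 2004: Tue, 2005: Wed, 2006: Thu
Mondays: 1998.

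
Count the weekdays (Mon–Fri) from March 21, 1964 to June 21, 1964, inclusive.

65 weekdays

March 21, 1964 is a Saturday.
From March 21, 1964 to June 21, 1964 is 93 days inclusive.
93 = 7 × 13 + 2, so there are 13 full weeks plus 2 extra days.
Each full week contributes 5 weekdays (Mon–Fri): 13 × 5 = 65.
The 2 extra days are Saturday, Sunday — none qualify.
Total: 65 + 0 = 65.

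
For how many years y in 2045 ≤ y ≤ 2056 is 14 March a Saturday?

Day of week of March 14 in each year:
2045: Tue, 2046: Wed, 2047: Thu, 2048: Sat ✓, 2049: Sun, 2050: Mon, 2051: Tue, 2052: Thu, 2053: Fri, 2054: Sat ✓, 2055: Sun, 2056: Tue
Saturdays: 2048, 2054.

2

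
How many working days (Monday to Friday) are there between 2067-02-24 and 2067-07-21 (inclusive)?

106 weekdays

2067-02-24 is a Thursday.
The range spans 148 days (inclusive of both endpoints).
148 = 7 × 21 + 1, so there are 21 full weeks plus 1 extra day.
Each full week contributes 5 weekdays (Mon–Fri): 21 × 5 = 105.
The 1 extra day is Thursday — 1 of them qualifies.
Total: 105 + 1 = 106.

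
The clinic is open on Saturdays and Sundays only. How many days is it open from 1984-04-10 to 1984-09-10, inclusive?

1984-04-10 is a Tuesday.
From 1984-04-10 to 1984-09-10 is 154 days inclusive.
154 = 7 × 22, so the span is exactly 22 full weeks.
Each full week contributes 2 days from the set (Sat, Sun): 22 × 2 = 44.
Total: 44.

44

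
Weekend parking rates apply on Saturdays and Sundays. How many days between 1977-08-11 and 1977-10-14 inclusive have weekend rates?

1977-08-11 is a Thursday.
That's 65 days from start to end, counting both.
65 = 7 × 9 + 2, so there are 9 full weeks plus 2 extra days.
Each full week contributes 2 weekend days (Sat, Sun): 9 × 2 = 18.
The 2 extra days are Thu, Fri — none qualify.
Total: 18 + 0 = 18.

18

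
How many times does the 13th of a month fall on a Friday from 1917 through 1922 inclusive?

10

Friday-the-13ths by year:
1917: Apr, Jul
1918: Sep, Dec
1919: Jun
1920: Feb, Aug
1921: May
1922: Jan, Oct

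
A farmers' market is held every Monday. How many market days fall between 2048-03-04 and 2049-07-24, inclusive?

2048-03-04 is a Wednesday.
That's 508 days from start to end, counting both.
508 = 7 × 72 + 4, so there are 72 full weeks plus 4 extra days.
Each full week contributes one Monday: 72 so far.
The 4 extra days are Wednesday, Thursday, Friday, Saturday — none qualify.
Total: 72 + 0 = 72.

72 Mondays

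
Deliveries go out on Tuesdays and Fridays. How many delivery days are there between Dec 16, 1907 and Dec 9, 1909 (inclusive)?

Dec 16, 1907 is a Monday.
That's 725 days from start to end, counting both.
725 = 7 × 103 + 4, so there are 103 full weeks plus 4 extra days.
Each full week contributes 2 days from the set (Tue, Fri): 103 × 2 = 206.
The 4 extra days are Mon, Tue, Wed, Thu — 1 of them qualifies.
Total: 206 + 1 = 207.

207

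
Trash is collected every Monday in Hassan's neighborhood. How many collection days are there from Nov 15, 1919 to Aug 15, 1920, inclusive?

Nov 15, 1919 is a Saturday.
That's 275 days from start to end, counting both.
275 = 7 × 39 + 2, so there are 39 full weeks plus 2 extra days.
Each full week contributes one Monday: 39 so far.
The 2 extra days are Sat, Sun — none qualify.
Total: 39 + 0 = 39.

39 Mondays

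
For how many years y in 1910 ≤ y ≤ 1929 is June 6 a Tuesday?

Day of week of June 6 in each year:
1910: Mon, 1911: Tue ✓, 1912: Thu, 1913: Fri, 1914: Sat, 1915: Sun, 1916: Tue ✓, 1917: Wed, 1918: Thu, 1919: Fri, 1920: Sun, 1921: Mon, 1922: Tue ✓, 1923: Wed, 1924: Fri, 1925: Sat, 1926: Sun, 1927: Mon, 1928: Wed, 1929: Thu
Tuesdays: 1911, 1916, 1922.

3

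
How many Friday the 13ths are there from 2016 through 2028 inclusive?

21

Friday-the-13ths by year:
2016: May
2017: Jan, Oct
2018: Apr, Jul
2019: Sep, Dec
2020: Mar, Nov
2021: Aug
2022: May
2023: Jan, Oct
2024: Sep, Dec
2025: Jun
2026: Feb, Mar, Nov
2027: Aug
2028: Oct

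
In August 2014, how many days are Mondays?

1 August 2014 is a Friday.
From 1 August 2014 to 31 August 2014 is 31 days inclusive.
31 = 7 × 4 + 3, so there are 4 full weeks plus 3 extra days.
Each full week contributes one Monday: 4 so far.
The 3 extra days are Friday, Saturday, Sunday — none qualify.
Total: 4 + 0 = 4.

4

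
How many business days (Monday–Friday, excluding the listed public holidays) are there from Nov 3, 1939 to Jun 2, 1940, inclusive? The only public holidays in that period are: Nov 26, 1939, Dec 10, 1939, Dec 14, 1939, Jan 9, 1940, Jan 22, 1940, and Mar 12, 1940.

147

Nov 3, 1939 is a Friday.
That's 213 days from start to end, counting both.
213 = 7 × 30 + 3, so there are 30 full weeks plus 3 extra days.
Each full week contributes 5 weekdays (Mon–Fri): 30 × 5 = 150.
The 3 extra days are Fri, Sat, Sun — 1 of them qualifies.
Total: 150 + 1 = 151.
Holidays: Nov 26, 1939 (Sun); Dec 10, 1939 (Sun); Dec 14, 1939 (Thu); Jan 9, 1940 (Tue); Jan 22, 1940 (Mon); Mar 12, 1940 (Tue).
4 of the 6 holidays fall on weekdays; the rest are weekends and were already excluded.
Business days: 151 − 4 = 147.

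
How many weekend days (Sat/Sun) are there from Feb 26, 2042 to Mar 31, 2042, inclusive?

10

Feb 26, 2042 is a Wednesday.
From Feb 26, 2042 to Mar 31, 2042 is 34 days inclusive.
34 = 7 × 4 + 6, so there are 4 full weeks plus 6 extra days.
Each full week contributes 2 weekend days (Sat, Sun): 4 × 2 = 8.
The 6 extra days are Wednesday, Thursday, Friday, Saturday, Sunday, Monday — 2 of them qualify.
Total: 8 + 2 = 10.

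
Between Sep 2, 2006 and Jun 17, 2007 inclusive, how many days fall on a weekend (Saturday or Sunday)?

Sep 2, 2006 is a Saturday.
That's 289 days from start to end, counting both.
289 = 7 × 41 + 2, so there are 41 full weeks plus 2 extra days.
Each full week contributes 2 weekend days (Sat, Sun): 41 × 2 = 82.
The 2 extra days are Sat, Sun — 2 of them qualify.
Total: 82 + 2 = 84.

84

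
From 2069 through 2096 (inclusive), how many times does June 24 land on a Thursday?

4

Day of week of June 24 in each year:
2069: Mon, 2070: Tue, 2071: Wed, 2072: Fri, 2073: Sat, 2074: Sun, 2075: Mon, 2076: Wed, 2077: Thu ✓, 2078: Fri, 2079: Sat, 2080: Mon, 2081: Tue, 2082: Wed, 2083: Thu ✓, 2084: Sat, 2085: Sun, 2086: Mon, 2087: Tue, 2088: Thu ✓, 2089: Fri, 2090: Sat, 2091: Sun, 2092: Tue, 2093: Wed, 2094: Thu ✓, 2095: Fri, 2096: Sun
Thursdays: 2077, 2083, 2088, 2094.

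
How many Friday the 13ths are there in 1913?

The 13th falls on a Friday when the month's 13th has weekday Fri.
Jan 13 is Mon; Feb 13 is Thu; Mar 13 is Thu; Apr 13 is Sun; May 13 is Tue; Jun 13 is Fri ✓; Jul 13 is Sun; Aug 13 is Wed; Sep 13 is Sat; Oct 13 is Mon; Nov 13 is Thu; Dec 13 is Sat.
Friday the 13ths: Jun.

1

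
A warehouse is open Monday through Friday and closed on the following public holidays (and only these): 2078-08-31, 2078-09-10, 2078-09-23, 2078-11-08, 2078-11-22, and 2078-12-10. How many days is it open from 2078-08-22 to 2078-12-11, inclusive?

76

2078-08-22 is a Monday.
That's 112 days from start to end, counting both.
112 = 7 × 16, so the span is exactly 16 full weeks.
Each full week contributes 5 weekdays (Mon–Fri): 16 × 5 = 80.
Total: 80.
Holidays: 2078-08-31 (Wed); 2078-09-10 (Sat); 2078-09-23 (Fri); 2078-11-08 (Tue); 2078-11-22 (Tue); 2078-12-10 (Sat).
4 of the 6 holidays fall on weekdays; the rest are weekends and were already excluded.
Business days: 80 − 4 = 76.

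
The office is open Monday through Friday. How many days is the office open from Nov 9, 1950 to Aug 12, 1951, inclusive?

Nov 9, 1950 is a Thursday.
That's 277 days from start to end, counting both.
277 = 7 × 39 + 4, so there are 39 full weeks plus 4 extra days.
Each full week contributes 5 weekdays (Mon–Fri): 39 × 5 = 195.
The 4 extra days are Thursday, Friday, Saturday, Sunday — 2 of them qualify.
Total: 195 + 2 = 197.

197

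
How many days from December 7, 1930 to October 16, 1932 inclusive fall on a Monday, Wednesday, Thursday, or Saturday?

388

December 7, 1930 is a Sunday.
The range spans 680 days (inclusive of both endpoints).
680 = 7 × 97 + 1, so there are 97 full weeks plus 1 extra day.
Each full week contributes 4 days from the set (Mon, Wed, Thu, Sat): 97 × 4 = 388.
The 1 extra day is Sunday — none qualify.
Total: 388 + 0 = 388.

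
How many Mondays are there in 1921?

52

1 January 1921 is a Saturday.
From 1 January 1921 to 31 December 1921 is 365 days inclusive.
365 = 7 × 52 + 1, so there are 52 full weeks plus 1 extra day.
Each full week contributes one Monday: 52 so far.
The 1 extra day is Sat — none qualify.
Total: 52 + 0 = 52.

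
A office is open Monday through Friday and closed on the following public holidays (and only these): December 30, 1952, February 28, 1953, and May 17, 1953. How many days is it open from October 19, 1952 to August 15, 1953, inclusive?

214 business days

October 19, 1952 is a Sunday.
From October 19, 1952 to August 15, 1953 is 301 days inclusive.
301 = 7 × 43, so the span is exactly 43 full weeks.
Each full week contributes 5 weekdays (Mon–Fri): 43 × 5 = 215.
Holidays: December 30, 1952 (Tue); February 28, 1953 (Sat); May 17, 1953 (Sun).
1 of the 3 holidays fall on weekdays; the rest are weekends and were already excluded.
Business days: 215 − 1 = 214.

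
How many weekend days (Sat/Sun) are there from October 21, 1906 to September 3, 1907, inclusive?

91

October 21, 1906 is a Sunday.
The range spans 318 days (inclusive of both endpoints).
318 = 7 × 45 + 3, so there are 45 full weeks plus 3 extra days.
Each full week contributes 2 weekend days (Sat, Sun): 45 × 2 = 90.
The 3 extra days are Sun, Mon, Tue — 1 of them qualifies.
Total: 90 + 1 = 91.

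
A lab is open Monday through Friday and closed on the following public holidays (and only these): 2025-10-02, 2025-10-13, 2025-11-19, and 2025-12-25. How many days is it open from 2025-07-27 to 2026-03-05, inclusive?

155

2025-07-27 is a Sunday.
The range spans 222 days (inclusive of both endpoints).
222 = 7 × 31 + 5, so there are 31 full weeks plus 5 extra days.
Each full week contributes 5 weekdays (Mon–Fri): 31 × 5 = 155.
The 5 extra days are Sunday, Monday, Tuesday, Wednesday, Thursday — 4 of them qualify.
Total: 155 + 4 = 159.
Holidays: 2025-10-02 (Thu); 2025-10-13 (Mon); 2025-11-19 (Wed); 2025-12-25 (Thu).
All 4 holidays fall on weekdays, so subtract 4.
Business days: 159 − 4 = 155.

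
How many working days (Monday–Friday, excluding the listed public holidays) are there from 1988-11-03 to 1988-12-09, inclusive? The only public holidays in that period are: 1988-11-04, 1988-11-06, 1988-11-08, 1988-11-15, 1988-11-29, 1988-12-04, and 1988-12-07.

22 working days

1988-11-03 is a Thursday.
The range spans 37 days (inclusive of both endpoints).
37 = 7 × 5 + 2, so there are 5 full weeks plus 2 extra days.
Each full week contributes 5 weekdays (Mon–Fri): 5 × 5 = 25.
The 2 extra days are Thursday, Friday — 2 of them qualify.
Total: 25 + 2 = 27.
Holidays: 1988-11-04 (Fri); 1988-11-06 (Sun); 1988-11-08 (Tue); 1988-11-15 (Tue); 1988-11-29 (Tue); 1988-12-04 (Sun); 1988-12-07 (Wed).
5 of the 7 holidays fall on weekdays; the rest are weekends and were already excluded.
Business days: 27 − 5 = 22.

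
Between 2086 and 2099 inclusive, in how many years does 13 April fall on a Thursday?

1

Day of week of April 13 in each year:
2086: Sat, 2087: Sun, 2088: Tue, 2089: Wed, 2090: Thu ✓, 2091: Fri, 2092: Sun, 2093: Mon, 2094: Tue, 2095: Wed, 2096: Fri, 2097: Sat, 2098: Sun, 2099: Mon
Thursdays: 2090.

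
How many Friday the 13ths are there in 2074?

The 13th falls on a Friday when the month's 13th has weekday Fri.
Jan 13 is Sat; Feb 13 is Tue; Mar 13 is Tue; Apr 13 is Fri ✓; May 13 is Sun; Jun 13 is Wed; Jul 13 is Fri ✓; Aug 13 is Mon; Sep 13 is Thu; Oct 13 is Sat; Nov 13 is Tue; Dec 13 is Thu.
Friday the 13ths: Apr, Jul.

2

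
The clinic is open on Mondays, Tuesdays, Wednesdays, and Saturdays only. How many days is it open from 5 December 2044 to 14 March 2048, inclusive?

5 December 2044 is a Monday.
That's 1196 days from start to end, counting both.
1196 = 7 × 170 + 6, so there are 170 full weeks plus 6 extra days.
Each full week contributes 4 days from the set (Mon, Tue, Wed, Sat): 170 × 4 = 680.
The 6 extra days are Mon, Tue, Wed, Thu, Fri, Sat — 4 of them qualify.
Total: 680 + 4 = 684.

684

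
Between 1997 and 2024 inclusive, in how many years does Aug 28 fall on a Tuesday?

4

Day of week of August 28 in each year:
1997: Thu, 1998: Fri, 1999: Sat, 2000: Mon, 2001: Tue ✓, 2002: Wed, 2003: Thu, 2004: Sat, 2005: Sun, 2006: Mon, 2007: Tue ✓, 2008: Thu, 2009: Fri, 2010: Sat, 2011: Sun, 2012: Tue ✓, 2013: Wed, 2014: Thu, 2015: Fri, 2016: Sun, 2017: Mon, 2018: Tue ✓, 2019: Wed, 2020: Fri, 2021: Sat, 2022: Sun, 2023: Mon, 2024: Wed
Tuesdays: 2001, 2007, 2012, 2018.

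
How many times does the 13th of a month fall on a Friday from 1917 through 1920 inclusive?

7

Friday-the-13ths by year:
1917: Apr, Jul
1918: Sep, Dec
1919: Jun
1920: Feb, Aug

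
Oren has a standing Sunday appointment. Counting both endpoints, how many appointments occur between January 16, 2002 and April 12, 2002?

12 Sundays

January 16, 2002 is a Wednesday.
That's 87 days from start to end, counting both.
87 = 7 × 12 + 3, so there are 12 full weeks plus 3 extra days.
Each full week contributes one Sunday: 12 so far.
The 3 extra days are Wednesday, Thursday, Friday — none qualify.
Total: 12 + 0 = 12.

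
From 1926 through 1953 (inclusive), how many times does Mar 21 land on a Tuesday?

Day of week of March 21 in each year:
1926: Sun, 1927: Mon, 1928: Wed, 1929: Thu, 1930: Fri, 1931: Sat, 1932: Mon, 1933: Tue ✓, 1934: Wed, 1935: Thu, 1936: Sat, 1937: Sun, 1938: Mon, 1939: Tue ✓, 1940: Thu, 1941: Fri, 1942: Sat, 1943: Sun, 1944: Tue ✓, 1945: Wed, 1946: Thu, 1947: Fri, 1948: Sun, 1949: Mon, 1950: Tue ✓, 1951: Wed, 1952: Fri, 1953: Sat
Tuesdays: 1933, 1939, 1944, 1950.

4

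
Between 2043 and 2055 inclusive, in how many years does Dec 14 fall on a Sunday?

1

Day of week of December 14 in each year:
2043: Mon, 2044: Wed, 2045: Thu, 2046: Fri, 2047: Sat, 2048: Mon, 2049: Tue, 2050: Wed, 2051: Thu, 2052: Sat, 2053: Sun ✓, 2054: Mon, 2055: Tue
Sundays: 2053.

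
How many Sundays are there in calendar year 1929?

52

1929-01-01 is a Tuesday.
That's 365 days from start to end, counting both.
365 = 7 × 52 + 1, so there are 52 full weeks plus 1 extra day.
Each full week contributes one Sunday: 52 so far.
The 1 extra day is Tuesday — none qualify.
Total: 52 + 0 = 52.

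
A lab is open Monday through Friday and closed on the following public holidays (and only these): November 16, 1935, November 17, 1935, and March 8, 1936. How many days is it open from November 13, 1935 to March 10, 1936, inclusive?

85

November 13, 1935 is a Wednesday.
From November 13, 1935 to March 10, 1936 is 119 days inclusive.
119 = 7 × 17, so the span is exactly 17 full weeks.
Each full week contributes 5 weekdays (Mon–Fri): 17 × 5 = 85.
Holidays: November 16, 1935 (Sat); November 17, 1935 (Sun); March 8, 1936 (Sun).
None of the 3 holidays fall on a weekday, so nothing to subtract.
Business days: 85 − 0 = 85.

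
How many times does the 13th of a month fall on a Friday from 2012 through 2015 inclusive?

9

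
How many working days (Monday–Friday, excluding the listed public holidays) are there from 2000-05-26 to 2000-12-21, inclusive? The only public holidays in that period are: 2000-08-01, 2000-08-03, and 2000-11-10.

2000-05-26 is a Friday.
The range spans 210 days (inclusive of both endpoints).
210 = 7 × 30, so the span is exactly 30 full weeks.
Each full week contributes 5 weekdays (Mon–Fri): 30 × 5 = 150.
Holidays: 2000-08-01 (Tue); 2000-08-03 (Thu); 2000-11-10 (Fri).
All 3 holidays fall on weekdays, so subtract 3.
Business days: 150 − 3 = 147.

147 working days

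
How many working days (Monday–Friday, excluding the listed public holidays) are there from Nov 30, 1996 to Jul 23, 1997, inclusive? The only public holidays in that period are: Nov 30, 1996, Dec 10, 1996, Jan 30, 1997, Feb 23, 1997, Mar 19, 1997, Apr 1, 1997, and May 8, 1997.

163

Nov 30, 1996 is a Saturday.
The range spans 236 days (inclusive of both endpoints).
236 = 7 × 33 + 5, so there are 33 full weeks plus 5 extra days.
Each full week contributes 5 weekdays (Mon–Fri): 33 × 5 = 165.
The 5 extra days are Sat, Sun, Mon, Tue, Wed — 3 of them qualify.
Total: 165 + 3 = 168.
Holidays: Nov 30, 1996 (Sat); Dec 10, 1996 (Tue); Jan 30, 1997 (Thu); Feb 23, 1997 (Sun); Mar 19, 1997 (Wed); Apr 1, 1997 (Tue); May 8, 1997 (Thu).
5 of the 7 holidays fall on weekdays; the rest are weekends and were already excluded.
Business days: 168 − 5 = 163.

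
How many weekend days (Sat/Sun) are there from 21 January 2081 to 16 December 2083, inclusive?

302

21 January 2081 is a Tuesday.
That's 1060 days from start to end, counting both.
1060 = 7 × 151 + 3, so there are 151 full weeks plus 3 extra days.
Each full week contributes 2 weekend days (Sat, Sun): 151 × 2 = 302.
The 3 extra days are Tue, Wed, Thu — none qualify.
Total: 302 + 0 = 302.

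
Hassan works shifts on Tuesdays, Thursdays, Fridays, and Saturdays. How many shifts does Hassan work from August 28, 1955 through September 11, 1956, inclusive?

217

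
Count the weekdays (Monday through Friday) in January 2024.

23

1 January 2024 is a Monday.
That's 31 days from start to end, counting both.
31 = 7 × 4 + 3, so there are 4 full weeks plus 3 extra days.
Each full week contributes 5 weekdays (Mon–Fri): 4 × 5 = 20.
The 3 extra days are Mon, Tue, Wed — 3 of them qualify.
Total: 20 + 3 = 23.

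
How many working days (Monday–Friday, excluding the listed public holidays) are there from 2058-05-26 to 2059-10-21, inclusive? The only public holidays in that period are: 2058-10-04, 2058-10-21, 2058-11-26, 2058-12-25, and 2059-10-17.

362 working days

2058-05-26 is a Sunday.
From 2058-05-26 to 2059-10-21 is 514 days inclusive.
514 = 7 × 73 + 3, so there are 73 full weeks plus 3 extra days.
Each full week contributes 5 weekdays (Mon–Fri): 73 × 5 = 365.
The 3 extra days are Sun, Mon, Tue — 2 of them qualify.
Total: 365 + 2 = 367.
Holidays: 2058-10-04 (Fri); 2058-10-21 (Mon); 2058-11-26 (Tue); 2058-12-25 (Wed); 2059-10-17 (Fri).
All 5 holidays fall on weekdays, so subtract 5.
Business days: 367 − 5 = 362.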